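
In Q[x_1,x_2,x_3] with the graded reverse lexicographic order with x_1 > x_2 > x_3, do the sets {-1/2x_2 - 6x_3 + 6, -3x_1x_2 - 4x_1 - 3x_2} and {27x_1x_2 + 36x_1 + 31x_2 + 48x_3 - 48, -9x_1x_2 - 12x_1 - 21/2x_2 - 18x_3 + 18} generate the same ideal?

Yes, the ideals are equal.

Since reduced Gröbner bases are canonical representatives of ideals under a given ordering, it suffices to compute and compare them.
Buchberger on the first generating set:
f_1 = -1/2x_2 - 6x_3 + 6, LT = x_2.
f_2 = -3x_1x_2 - 4x_1 - 3x_2, LT = x_1x_2.

S(f_1,f_2): lcm = x_1x_2. S = 12x_1x_3 - 40/3x_1 - x_2.
  leading term x_1x_3: no divisor's leading term divides it; move 12x_1x_3 to the remainder.
  leading term x_1: no divisor's leading term divides it; move -40/3x_1 to the remainder.
  leading term x_2: subtract (2)·f_1 from -x_2 → 12x_3 - 12
  leading term x_3: no divisor's leading term divides it; move 12x_3 to the remainder.
  leading term 1: no divisor's leading term divides it; move -12 to the remainder.
  remainder 12x_1x_3 - 40/3x_1 + 12x_3 - 12 ≠ 0; add g_3 = 12x_1x_3 - 40/3x_1 + 12x_3 - 12 to the basis.

S(f_1,g_3): leading monomials are coprime, so the S-polynomial reduces to 0 (Buchberger's first criterion).
S(f_2,g_3): lcm = x_1x_2x_3. S = 10/9x_1x_2 + 4/3x_1x_3 + x_2.
  leading term x_1x_2: subtract (-20/9x_1)·f_1 from 10/9x_1x_2 + 4/3x_1x_3 + x_2 → -12x_1x_3 + 40/3x_1 + x_2
  leading term x_1x_3: subtract (-1)·g_3 from -12x_1x_3 + 40/3x_1 + x_2 → x_2 + 12x_3 - 12
  leading term x_2: subtract (-2)·f_1 from x_2 + 12x_3 - 12 → 0
  remainder 0.

Every S-polynomial of the final basis reduces to 0, so we have a Gröbner basis.
Inter-reduce: drop elements whose leading term is divisible by another's, tail-reduce, and make monic.
Reduced Gröbner basis: {x_1x_3 - 10/9x_1 + x_3 - 1, x_2 + 12x_3 - 12}.

Buchberger on the second generating set:
h_1 = 27x_1x_2 + 36x_1 + 31x_2 + 48x_3 - 48, LT = x_1x_2.
h_2 = -9x_1x_2 - 12x_1 - 21/2x_2 - 18x_3 + 18, LT = x_1x_2.

S(h_1,h_2): lcm = x_1x_2. S = -1/54x_2 - 2/9x_3 + 2/9.
  leading term x_2: no divisor's leading term divides it; move -1/54x_2 to the remainder.
  leading term x_3: no divisor's leading term divides it; move -2/9x_3 to the remainder.
  leading term 1: no divisor's leading term divides it; move 2/9 to the remainder.
  remainder -1/54x_2 - 2/9x_3 + 2/9 ≠ 0; add k_3 = -1/54x_2 - 2/9x_3 + 2/9 to the basis.

S(h_1,k_3): lcm = x_1x_2. S = -12x_1x_3 + 40/3x_1 + 31/27x_2 + 16/9x_3 - 16/9.
  leading term x_1x_3: no divisor's leading term divides it; move -12x_1x_3 to the remainder.
  leading term x_1: no divisor's leading term divides it; move 40/3x_1 to the remainder.
  leading term x_2: subtract (-62)·k_3 from 31/27x_2 + 16/9x_3 - 16/9 → -12x_3 + 12
  leading term x_3: no divisor's leading term divides it; move -12x_3 to the remainder.
  leading term 1: no divisor's leading term divides it; move 12 to the remainder.
  remainder -12x_1x_3 + 40/3x_1 - 12x_3 + 12 ≠ 0; add k_4 = -12x_1x_3 + 40/3x_1 - 12x_3 + 12 to the basis.

S(h_2,k_3): lcm = x_1x_2. S = -12x_1x_3 + 40/3x_1 + 7/6x_2 + 2x_3 - 2.
  leading term x_1x_3: subtract (1)·k_4 from -12x_1x_3 + 40/3x_1 + 7/6x_2 + 2x_3 - 2 → 7/6x_2 + 14x_3 - 14
  leading term x_2: subtract (-63)·k_3 from 7/6x_2 + 14x_3 - 14 → 0
  remainder 0.

S(h_1,k_4): lcm = x_1x_2x_3. S = 10/9x_1x_2 + 4/3x_1x_3 + 4/27x_2x_3 + 16/9x_3^2 + x_2 - 16/9x_3.
  leading term x_1x_2: subtract (10/243)·h_1 from 10/9x_1x_2 + 4/3x_1x_3 + 4/27x_2x_3 + 16/9x_3^2 + x_2 - 16/9x_3 → 4/3x_1x_3 + 4/27x_2x_3 + 16/9x_3^2 - 40/27x_1 - 67/243x_2 - 304/81x_3 + 160/81
  leading term x_1x_3: subtract (-1/9)·k_4 from 4/3x_1x_3 + 4/27x_2x_3 + 16/9x_3^2 - 40/27x_1 - 67/243x_2 - 304/81x_3 + 160/81 → 4/27x_2x_3 + 16/9x_3^2 - 67/243x_2 - 412/81x_3 + 268/81
  leading term x_2x_3: subtract (-8x_3)·k_3 from 4/27x_2x_3 + 16/9x_3^2 - 67/243x_2 - 412/81x_3 + 268/81 → -67/243x_2 - 268/81x_3 + 268/81
  leading term x_2: subtract (134/9)·k_3 from -67/243x_2 - 268/81x_3 + 268/81 → 0
  remainder 0.

S(h_2,k_4): lcm = x_1x_2x_3. S = 10/9x_1x_2 + 4/3x_1x_3 + 1/6x_2x_3 + 2x_3^2 + x_2 - 2x_3.
  leading term x_1x_2: subtract (10/243)·h_1 from 10/9x_1x_2 + 4/3x_1x_3 + 1/6x_2x_3 + 2x_3^2 + x_2 - 2x_3 → 4/3x_1x_3 + 1/6x_2x_3 + 2x_3^2 - 40/27x_1 - 67/243x_2 - 322/81x_3 + 160/81
  leading term x_1x_3: subtract (-1/9)·k_4 from 4/3x_1x_3 + 1/6x_2x_3 + 2x_3^2 - 40/27x_1 - 67/243x_2 - 322/81x_3 + 160/81 → 1/6x_2x_3 + 2x_3^2 - 67/243x_2 - 430/81x_3 + 268/81
  leading term x_2x_3: subtract (-9x_3)·k_3 from 1/6x_2x_3 + 2x_3^2 - 67/243x_2 - 430/81x_3 + 268/81 → -67/243x_2 - 268/81x_3 + 268/81
  leading term x_2: subtract (134/9)·k_3 from -67/243x_2 - 268/81x_3 + 268/81 → 0
  remainder 0.

S(k_3,k_4): leading monomials are coprime, so the S-polynomial reduces to 0 (Buchberger's first criterion).
Every S-polynomial of the final basis reduces to 0, so we have a Gröbner basis.
Inter-reduce: drop elements whose leading term is divisible by another's, tail-reduce, and make monic.
Reduced Gröbner basis: {x_1x_3 - 10/9x_1 + x_3 - 1, x_2 + 12x_3 - 12}.

Same reduced basis, so the two generating sets span the same ideal.
The same test decides containment: I ⊆ J iff every generator of I reduces to 0 modulo a Gröbner basis of J.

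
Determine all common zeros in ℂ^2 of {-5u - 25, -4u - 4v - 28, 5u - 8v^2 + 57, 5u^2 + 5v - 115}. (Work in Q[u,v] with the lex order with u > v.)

Compute a lex Gröbner basis by Buchberger's algorithm.
f_1 = -5u - 25, LT = u.
f_2 = -4u - 4v - 28, LT = u.
f_3 = 5u - 8v^2 + 57, LT = u.
f_4 = 5u^2 + 5v - 115, LT = u^2.

S(f_1,f_2): lcm = u. S = -v - 2.
  leading term v: no divisor's leading term divides it; move -v to the remainder.
  leading term 1: no divisor's leading term divides it; move -2 to the remainder.
  remainder -v - 2 ≠ 0; add h_5 = -v - 2 to the basis.

The other S-polynomials (S(f_1,f_3), S(f_1,f_4), S(f_2,f_3), S(f_2,f_4), S(f_3,f_4), S(f_1,h_5), S(f_2,h_5), S(f_3,h_5), S(f_4,h_5)) all reduce to 0 modulo the current basis, so we have a Gröbner basis.
Inter-reduce: drop elements whose leading term is divisible by another's, tail-reduce, and make monic.
Reduced Gröbner basis: {u + 5, v + 2}.

Since the basis is lex-ordered, v + 2 is univariate in v. Its roots are {-2}. Back-substituting each root into the other basis elements fixes the other coordinates.
  v = -2: the earlier basis element becomes u + 5 = 0, giving u = -5 — point (-5, -2).

{(-5, -2)}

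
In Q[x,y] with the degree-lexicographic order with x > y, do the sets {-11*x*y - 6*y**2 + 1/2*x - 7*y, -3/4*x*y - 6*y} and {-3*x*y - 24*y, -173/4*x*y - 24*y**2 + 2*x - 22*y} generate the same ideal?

Two ideals are equal iff their reduced Gröbner bases coincide (the reduced basis is unique for a fixed ordering).
Buchberger on the first generating set:
f_1 = -11*x*y - 6*y**2 + 1/2*x - 7*y, LT = x*y.
f_2 = -3/4*x*y - 6*y, LT = x*y.

S(f_1,f_2): lcm = x*y. S = 6/11*y**2 - 1/22*x - 81/11*y.
  leading term y**2: no divisor's leading term divides it; move 6/11*y**2 to the remainder.
  leading term x: no divisor's leading term divides it; move -1/22*x to the remainder.
  leading term y: no divisor's leading term divides it; move -81/11*y to the remainder.
  remainder 6/11*y**2 - 1/22*x - 81/11*y ≠ 0; add g_3 = 6/11*y**2 - 1/22*x - 81/11*y to the basis.

S(f_1,g_3): lcm = x*y**2. S = 6/11*y**3 + 1/12*x**2 + 148/11*x*y + 7/11*y**2.
  leading term y**3: subtract (y)·g_3 from 6/11*y**3 + 1/12*x**2 + 148/11*x*y + 7/11*y**2 → 1/12*x**2 + 27/2*x*y + 8*y**2
  leading term x**2: no divisor's leading term divides it; move 1/12*x**2 to the remainder.
  leading term x*y: subtract (-27/22)·f_1 from 27/2*x*y + 8*y**2 → 7/11*y**2 + 27/44*x - 189/22*y
  leading term y**2: subtract (7/6)·g_3 from 7/11*y**2 + 27/44*x - 189/22*y → 2/3*x
  leading term x: no divisor's leading term divides it; move 2/3*x to the remainder.
  remainder 1/12*x**2 + 2/3*x ≠ 0; add g_4 = 1/12*x**2 + 2/3*x to the basis.

S(f_2,g_3): lcm = x*y**2. S = 1/12*x**2 + 27/2*x*y + 8*y**2.
  leading term x**2: subtract (1)·g_4 from 1/12*x**2 + 27/2*x*y + 8*y**2 → 27/2*x*y + 8*y**2 - 2/3*x
  leading term x*y: subtract (-27/22)·f_1 from 27/2*x*y + 8*y**2 - 2/3*x → 7/11*y**2 - 7/132*x - 189/22*y
  leading term y**2: subtract (7/6)·g_3 from 7/11*y**2 - 7/132*x - 189/22*y → 0
  remainder 0.

S(f_1,g_4): lcm = x**2*y. S = 6/11*x*y**2 - 1/22*x**2 - 81/11*x*y.
  leading term x*y**2: subtract (-6/121*y)·f_1 from 6/11*x*y**2 - 1/22*x**2 - 81/11*x*y → -36/121*y**3 - 1/22*x**2 - 888/121*x*y - 42/121*y**2
  leading term y**3: subtract (-6/11*y)·g_3 from -36/121*y**3 - 1/22*x**2 - 888/121*x*y - 42/121*y**2 → -1/22*x**2 - 81/11*x*y - 48/11*y**2
  leading term x**2: subtract (-6/11)·g_4 from -1/22*x**2 - 81/11*x*y - 48/11*y**2 → -81/11*x*y - 48/11*y**2 + 4/11*x
  leading term x*y: subtract (81/121)·f_1 from -81/11*x*y - 48/11*y**2 + 4/11*x → -42/121*y**2 + 7/242*x + 567/121*y
  leading term y**2: subtract (-7/11)·g_3 from -42/121*y**2 + 7/242*x + 567/121*y → 0
  remainder 0.

S(f_2,g_4): lcm = x**2*y. S = 0.
  remainder 0.

S(g_3,g_4): leading monomials are coprime, so the S-polynomial reduces to 0 (Buchberger's first criterion).
Every S-polynomial of the final basis reduces to 0, so we have a Gröbner basis.
Inter-reduce: drop elements whose leading term is divisible by another's, tail-reduce, and make monic.
Reduced Gröbner basis: {x**2 + 8*x, x*y + 8*y, y**2 - 1/12*x - 27/2*y}.

Buchberger on the second generating set:
h_1 = -3*x*y - 24*y, LT = x*y.
h_2 = -173/4*x*y - 24*y**2 + 2*x - 22*y, LT = x*y.

S(h_1,h_2): lcm = x*y. S = -96/173*y**2 + 8/173*x + 1296/173*y.
  leading term y**2: no divisor's leading term divides it; move -96/173*y**2 to the remainder.
  leading term x: no divisor's leading term divides it; move 8/173*x to the remainder.
  leading term y: no divisor's leading term divides it; move 1296/173*y to the remainder.
  remainder -96/173*y**2 + 8/173*x + 1296/173*y ≠ 0; add k_3 = -96/173*y**2 + 8/173*x + 1296/173*y to the basis.

S(h_1,k_3): lcm = x*y**2. S = 1/12*x**2 + 27/2*x*y + 8*y**2.
  leading term x**2: no divisor's leading term divides it; move 1/12*x**2 to the remainder.
  leading term x*y: subtract (-9/2)·h_1 from 27/2*x*y + 8*y**2 → 8*y**2 - 108*y
  leading term y**2: subtract (-173/12)·k_3 from 8*y**2 - 108*y → 2/3*x
  leading term x: no divisor's leading term divides it; move 2/3*x to the remainder.
  remainder 1/12*x**2 + 2/3*x ≠ 0; add k_4 = 1/12*x**2 + 2/3*x to the basis.

S(h_2,k_3): lcm = x*y**2. S = 96/173*y**3 + 1/12*x**2 + 4655/346*x*y + 88/173*y**2.
  leading term y**3: subtract (-y)·k_3 from 96/173*y**3 + 1/12*x**2 + 4655/346*x*y + 88/173*y**2 → 1/12*x**2 + 27/2*x*y + 8*y**2
  leading term x**2: subtract (1)·k_4 from 1/12*x**2 + 27/2*x*y + 8*y**2 → 27/2*x*y + 8*y**2 - 2/3*x
  leading term x*y: subtract (-9/2)·h_1 from 27/2*x*y + 8*y**2 - 2/3*x → 8*y**2 - 2/3*x - 108*y
  leading term y**2: subtract (-173/12)·k_3 from 8*y**2 - 2/3*x - 108*y → 0
  remainder 0.

S(h_1,k_4): lcm = x**2*y. S = 0.
  remainder 0.

S(h_2,k_4): lcm = x**2*y. S = 96/173*x*y**2 - 8/173*x**2 - 1296/173*x*y.
  leading term x*y**2: subtract (-32/173*y)·h_1 from 96/173*x*y**2 - 8/173*x**2 - 1296/173*x*y → -8/173*x**2 - 1296/173*x*y - 768/173*y**2
  leading term x**2: subtract (-96/173)·k_4 from -8/173*x**2 - 1296/173*x*y - 768/173*y**2 → -1296/173*x*y - 768/173*y**2 + 64/173*x
  leading term x*y: subtract (432/173)·h_1 from -1296/173*x*y - 768/173*y**2 + 64/173*x → -768/173*y**2 + 64/173*x + 10368/173*y
  leading term y**2: subtract (8)·k_3 from -768/173*y**2 + 64/173*x + 10368/173*y → 0
  remainder 0.

S(k_3,k_4): leading monomials are coprime, so the S-polynomial reduces to 0 (Buchberger's first criterion).
Every S-polynomial of the final basis reduces to 0, so we have a Gröbner basis.
Inter-reduce: drop elements whose leading term is divisible by another's, tail-reduce, and make monic.
Reduced Gröbner basis: {x**2 + 8*x, x*y + 8*y, y**2 - 1/12*x - 27/2*y}.

These coincide, so the ideals are equal.
The same test decides containment: I ⊆ J iff every generator of I reduces to 0 modulo a Gröbner basis of J.

Yes, the ideals are equal.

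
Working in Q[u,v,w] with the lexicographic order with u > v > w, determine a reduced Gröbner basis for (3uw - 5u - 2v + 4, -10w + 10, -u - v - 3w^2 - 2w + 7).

f_1 = 3uw - 5u - 2v + 4, LT = uw.
f_2 = -10w + 10, LT = w.
f_3 = -u - v - 3w^2 - 2w + 7, LT = u.

The S-polynomials (S(f_1,f_2), S(f_1,f_3), S(f_2,f_3)) all reduce to 0 modulo the current basis, so we have a Gröbner basis.
Inter-reduce: drop elements whose leading term is divisible by another's, tail-reduce, and make monic.

G = {u + v - 2, w - 1}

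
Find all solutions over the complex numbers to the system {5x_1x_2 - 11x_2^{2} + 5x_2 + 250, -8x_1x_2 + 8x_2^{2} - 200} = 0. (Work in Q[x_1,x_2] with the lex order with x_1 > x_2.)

Compute a lex Gröbner basis by Buchberger's algorithm.
f_1 = 5x_1x_2 - 11x_2^{2} + 5x_2 + 250, LT = x_1x_2.
f_2 = -8x_1x_2 + 8x_2^{2} - 200, LT = x_1x_2.

S(f_1,f_2): lcm = x_1x_2. S = -\tfrac{6}{5}x_2^{2} + x_2 + 25.
  leading term x_2^{2}: no divisor's leading term divides it; move -\tfrac{6}{5}x_2^{2} to the remainder.
  leading term x_2: no divisor's leading term divides it; move x_2 to the remainder.
  leading term 1: no divisor's leading term divides it; move 25 to the remainder.
  remainder -\tfrac{6}{5}x_2^{2} + x_2 + 25 ≠ 0; add h_3 = -\tfrac{6}{5}x_2^{2} + x_2 + 25 to the basis.

S(f_1,h_3): lcm = x_1x_2^{2}. S = \tfrac{5}{6}x_1x_2 + \tfrac{125}{6}x_1 - \tfrac{11}{5}x_2^{3} + x_2^{2} + 50x_2.
  leading term x_1x_2: subtract (\tfrac{1}{6})·f_1 from \tfrac{5}{6}x_1x_2 + \tfrac{125}{6}x_1 - \tfrac{11}{5}x_2^{3} + x_2^{2} + 50x_2 → \tfrac{125}{6}x_1 - \tfrac{11}{5}x_2^{3} + \tfrac{17}{6}x_2^{2} + \tfrac{295}{6}x_2 - \tfrac{125}{3}
  leading term x_1: no divisor's leading term divides it; move \tfrac{125}{6}x_1 to the remainder.
  leading term x_2^{3}: subtract (\tfrac{11}{6}x_2)·h_3 from -\tfrac{11}{5}x_2^{3} + \tfrac{17}{6}x_2^{2} + \tfrac{295}{6}x_2 - \tfrac{125}{3} → x_2^{2} + \tfrac{10}{3}x_2 - \tfrac{125}{3}
  leading term x_2^{2}: subtract (-\tfrac{5}{6})·h_3 from x_2^{2} + \tfrac{10}{3}x_2 - \tfrac{125}{3} → \tfrac{25}{6}x_2 - \tfrac{125}{6}
  leading term x_2: no divisor's leading term divides it; move \tfrac{25}{6}x_2 to the remainder.
  leading term 1: no divisor's leading term divides it; move -\tfrac{125}{6} to the remainder.
  remainder \tfrac{125}{6}x_1 + \tfrac{25}{6}x_2 - \tfrac{125}{6} ≠ 0; add h_4 = \tfrac{125}{6}x_1 + \tfrac{25}{6}x_2 - \tfrac{125}{6} to the basis.

The other S-polynomials (S(f_2,h_3), S(f_1,h_4), S(f_2,h_4), S(h_3,h_4)) all reduce to 0 modulo the current basis, so we have a Gröbner basis.
Inter-reduce: drop elements whose leading term is divisible by another's, tail-reduce, and make monic.
Reduced Gröbner basis: {x_1 + \tfrac{1}{5}x_2 - 1, x_2^{2} - \tfrac{5}{6}x_2 - \tfrac{125}{6}}.

A lex Gröbner basis eliminates variables successively. Here x_2^{2} - \tfrac{5}{6}x_2 - \tfrac{125}{6} depends only on x_2, with roots {-25/6, 5}; lifting each root through the earlier basis elements recovers the full solutions.
  x_2 = -25/6: the earlier basis element becomes x_1 - \tfrac{11}{6} = 0, giving x_1 = 11/6 — point (11/6, -25/6).
  x_2 = 5: the earlier basis element becomes x_1 = 0, giving x_1 = 0 — point (0, 5).

{(11/6, -25/6), (0, 5)}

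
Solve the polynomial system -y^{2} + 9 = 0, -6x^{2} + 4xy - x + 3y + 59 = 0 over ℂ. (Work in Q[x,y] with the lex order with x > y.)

Compute a lex Gröbner basis by Buchberger's algorithm.
f_1 = -y^{2} + 9, LT = y^{2}.
f_2 = -6x^{2} + 4xy - x + 3y + 59, LT = x^{2}.

The S-polynomials (S(f_1,f_2)) all reduce to 0 modulo the current basis, so we have a Gröbner basis.
Inter-reduce: drop elements whose leading term is divisible by another's, tail-reduce, and make monic.
Reduced Gröbner basis: {x^{2} - \tfrac{2}{3}xy + \tfrac{1}{6}x - \tfrac{1}{2}y - \tfrac{59}{6}, y^{2} - 9}.

From the last basis element, y^{2} - 9 = 0, so y takes values in {-3, 3}. Each choice, substituted upward through the basis, yields the corresponding point(s) of the solution set.
  y = -3: the earlier basis element becomes x^{2} + \tfrac{13}{6}x - \tfrac{25}{3} = 0, giving x = -25/6, 2 — points (-25/6, -3), (2, -3).
  y = 3: the earlier basis element becomes x^{2} - \tfrac{11}{6}x - \tfrac{34}{3} = 0, giving x = 11/12 - sqrt(1753)/12, 11/12 + sqrt(1753)/12 — points (11/12 - sqrt(1753)/12, 3), (11/12 + sqrt(1753)/12, 3).

{(-25/6, -3), (2, -3), (11/12 - sqrt(1753)/12, 3), (11/12 + sqrt(1753)/12, 3)}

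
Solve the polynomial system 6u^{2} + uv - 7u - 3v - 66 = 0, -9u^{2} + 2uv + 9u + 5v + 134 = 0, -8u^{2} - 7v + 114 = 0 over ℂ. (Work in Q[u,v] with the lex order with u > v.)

{(4, -2)}

Compute a lex Gröbner basis by Buchberger's algorithm.
f_1 = 6u^{2} + uv - 7u - 3v - 66, LT = u^{2}.
f_2 = -9u^{2} + 2uv + 9u + 5v + 134, LT = u^{2}.
f_3 = -8u^{2} - 7v + 114, LT = u^{2}.

S(f_1,f_2): lcm = u^{2}. S = \tfrac{7}{18}uv - \tfrac{1}{6}u + \tfrac{1}{18}v + \tfrac{35}{9}.
  leading term uv: no divisor's leading term divides it; move \tfrac{7}{18}uv to the remainder.
  leading term u: no divisor's leading term divides it; move -\tfrac{1}{6}u to the remainder.
  leading term v: no divisor's leading term divides it; move \tfrac{1}{18}v to the remainder.
  leading term 1: no divisor's leading term divides it; move \tfrac{35}{9} to the remainder.
  remainder \tfrac{7}{18}uv - \tfrac{1}{6}u + \tfrac{1}{18}v + \tfrac{35}{9} ≠ 0; add h_4 = \tfrac{7}{18}uv - \tfrac{1}{6}u + \tfrac{1}{18}v + \tfrac{35}{9} to the basis.

S(f_1,f_3): lcm = u^{2}. S = \tfrac{1}{6}uv - \tfrac{7}{6}u - \tfrac{11}{8}v + \tfrac{13}{4}.
  leading term uv: subtract (\tfrac{3}{7})·h_4 from \tfrac{1}{6}uv - \tfrac{7}{6}u - \tfrac{11}{8}v + \tfrac{13}{4} → -\tfrac{23}{21}u - \tfrac{235}{168}v + \tfrac{19}{12}
  leading term u: no divisor's leading term divides it; move -\tfrac{23}{21}u to the remainder.
  leading term v: no divisor's leading term divides it; move -\tfrac{235}{168}v to the remainder.
  leading term 1: no divisor's leading term divides it; move \tfrac{19}{12} to the remainder.
  remainder -\tfrac{23}{21}u - \tfrac{235}{168}v + \tfrac{19}{12} ≠ 0; add h_5 = -\tfrac{23}{21}u - \tfrac{235}{168}v + \tfrac{19}{12} to the basis.

S(f_1,h_4): lcm = u^{2}v. S = \tfrac{3}{7}u^{2} + \tfrac{1}{6}uv^{2} - \tfrac{55}{42}uv - 10u - \tfrac{1}{2}v^{2} - 11v.
  leading term u^{2}: subtract (\tfrac{1}{14})·f_1 from \tfrac{3}{7}u^{2} + \tfrac{1}{6}uv^{2} - \tfrac{55}{42}uv - 10u - \tfrac{1}{2}v^{2} - 11v → \tfrac{1}{6}uv^{2} - \tfrac{29}{21}uv - \tfrac{19}{2}u - \tfrac{1}{2}v^{2} - \tfrac{151}{14}v + \tfrac{33}{7}
  leading term uv^{2}: subtract (\tfrac{3}{7}v)·h_4 from \tfrac{1}{6}uv^{2} - \tfrac{29}{21}uv - \tfrac{19}{2}u - \tfrac{1}{2}v^{2} - \tfrac{151}{14}v + \tfrac{33}{7} → -\tfrac{55}{42}uv - \tfrac{19}{2}u - \tfrac{11}{21}v^{2} - \tfrac{523}{42}v + \tfrac{33}{7}
  leading term uv: subtract (-\tfrac{165}{49})·h_4 from -\tfrac{55}{42}uv - \tfrac{19}{2}u - \tfrac{11}{21}v^{2} - \tfrac{523}{42}v + \tfrac{33}{7} → -\tfrac{493}{49}u - \tfrac{11}{21}v^{2} - \tfrac{601}{49}v + \tfrac{374}{21}
  leading term u: subtract (\tfrac{1479}{161})·h_5 from -\tfrac{493}{49}u - \tfrac{11}{21}v^{2} - \tfrac{601}{49}v + \tfrac{374}{21} → -\tfrac{11}{21}v^{2} + \tfrac{753}{1288}v + \tfrac{901}{276}
  leading term v^{2}: no divisor's leading term divides it; move -\tfrac{11}{21}v^{2} to the remainder.
  leading term v: no divisor's leading term divides it; move \tfrac{753}{1288}v to the remainder.
  leading term 1: no divisor's leading term divides it; move \tfrac{901}{276} to the remainder.
  remainder -\tfrac{11}{21}v^{2} + \tfrac{753}{1288}v + \tfrac{901}{276} ≠ 0; add h_6 = -\tfrac{11}{21}v^{2} + \tfrac{753}{1288}v + \tfrac{901}{276} to the basis.

S(f_3,h_4): lcm = u^{2}v. S = \tfrac{3}{7}u^{2} - \tfrac{1}{7}uv - 10u + \tfrac{7}{8}v^{2} - \tfrac{57}{4}v.
  leading term u^{2}: subtract (\tfrac{1}{14})·f_1 from \tfrac{3}{7}u^{2} - \tfrac{1}{7}uv - 10u + \tfrac{7}{8}v^{2} - \tfrac{57}{4}v → -\tfrac{3}{14}uv - \tfrac{19}{2}u + \tfrac{7}{8}v^{2} - \tfrac{393}{28}v + \tfrac{33}{7}
  leading term uv: subtract (-\tfrac{27}{49})·h_4 from -\tfrac{3}{14}uv - \tfrac{19}{2}u + \tfrac{7}{8}v^{2} - \tfrac{393}{28}v + \tfrac{33}{7} → -\tfrac{470}{49}u + \tfrac{7}{8}v^{2} - \tfrac{2745}{196}v + \tfrac{48}{7}
  leading term u: subtract (\tfrac{1410}{161})·h_5 from -\tfrac{470}{49}u + \tfrac{7}{8}v^{2} - \tfrac{2745}{196}v + \tfrac{48}{7} → \tfrac{7}{8}v^{2} - \tfrac{565}{322}v - \tfrac{2257}{322}
  leading term v^{2}: subtract (-\tfrac{147}{88})·h_6 from \tfrac{7}{8}v^{2} - \tfrac{565}{322}v - \tfrac{2257}{322} → -\tfrac{88189}{113344}v - \tfrac{88189}{56672}
  leading term v: no divisor's leading term divides it; move -\tfrac{88189}{113344}v to the remainder.
  leading term 1: no divisor's leading term divides it; move -\tfrac{88189}{56672} to the remainder.
  remainder -\tfrac{88189}{113344}v - \tfrac{88189}{56672} ≠ 0; add h_7 = -\tfrac{88189}{113344}v - \tfrac{88189}{56672} to the basis.

The other S-polynomials (S(f_2,f_3), S(f_2,h_4), S(f_1,h_5), S(f_2,h_5), S(f_3,h_5), S(h_4,h_5), S(f_1,h_6), S(f_2,h_6), S(f_3,h_6), S(h_4,h_6), S(h_5,h_6), S(f_1,h_7), S(f_2,h_7), S(f_3,h_7), S(h_4,h_7), S(h_5,h_7), S(h_6,h_7)) all reduce to 0 modulo the current basis, so we have a Gröbner basis.
Inter-reduce: drop elements whose leading term is divisible by another's, tail-reduce, and make monic.
Reduced Gröbner basis: {u - 4, v + 2}.

A lex Gröbner basis eliminates variables successively. Here v + 2 depends only on v, with roots {-2}; lifting each root through the earlier basis elements recovers the full solutions.
  v = -2: the earlier basis element becomes u - 4 = 0, giving u = 4 — point (4, -2).
Each listed point satisfies every original equation (direct substitution).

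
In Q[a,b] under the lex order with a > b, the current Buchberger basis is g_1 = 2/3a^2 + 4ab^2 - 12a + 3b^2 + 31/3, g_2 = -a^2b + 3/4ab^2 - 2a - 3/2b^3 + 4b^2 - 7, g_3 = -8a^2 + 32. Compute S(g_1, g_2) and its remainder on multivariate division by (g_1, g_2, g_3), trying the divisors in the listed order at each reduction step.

S(g_1, g_2) = 6ab^3 + 3/4ab^2 - 18ab - 2a + 3b^3 + 4b^2 + 31/2b - 7; remainder on division = 6ab^3 + 3/4ab^2 - 18ab - 2a + 3b^3 + 4b^2 + 31/2b - 7.

lcm(LM(g_1), LM(g_2)) = a^2b.
S = (lcm/LT(g_1))·g_1 − (lcm/LT(g_2))·g_2 = 6ab^3 + 3/4ab^2 - 18ab - 2a + 3b^3 + 4b^2 + 31/2b - 7.
Reduce S modulo (g_1, g_2, g_3) in that order:
  leading term ab^3: no divisor's leading term divides it; move 6ab^3 to the remainder.
  leading term ab^2: no divisor's leading term divides it; move 3/4ab^2 to the remainder.
  leading term ab: no divisor's leading term divides it; move -18ab to the remainder.
  leading term a: no divisor's leading term divides it; move -2a to the remainder.
  leading term b^3: no divisor's leading term divides it; move 3b^3 to the remainder.
  leading term b^2: no divisor's leading term divides it; move 4b^2 to the remainder.
  leading term b: no divisor's leading term divides it; move 31/2b to the remainder.
  leading term 1: no divisor's leading term divides it; move -7 to the remainder.
The remainder 6ab^3 + 3/4ab^2 - 18ab - 2a + 3b^3 + 4b^2 + 31/2b - 7 is nonzero, so it would be added as the next basis element.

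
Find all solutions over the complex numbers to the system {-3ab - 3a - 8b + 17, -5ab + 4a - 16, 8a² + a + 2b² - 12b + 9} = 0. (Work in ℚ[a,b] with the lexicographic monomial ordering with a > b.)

{(-1, 4)}

Compute a lex Gröbner basis by Buchberger's algorithm.
f_1 = -3ab - 3a - 8b + 17, LT = ab.
f_2 = -5ab + 4a - 16, LT = ab.
f_3 = 8a² + a + 2b² - 12b + 9, LT = a².

S(f_1,f_2): lcm = ab. S = 9/5a + 8/3b - 133/15.
  reduce S modulo (f_1, f_2, f_3):
  remainder 9/5a + 8/3b - 133/15 ≠ 0; add h_4 = 9/5a + 8/3b - 133/15 to the basis.

S(f_1,f_3): lcm = a²b. S = a² + 61/24ab - 17/3a - ¼b³ + 3/2b² - 9/8b.
  reduce S modulo (f_1, f_2, f_3, h_4):
  remainder -¼b³ + 5/4b² + 3851/648b - 4499/162 ≠ 0; add h_5 = -¼b³ + 5/4b² + 3851/648b - 4499/162 to the basis.

S(f_2,f_3): lcm = a²b. S = -⅘a² - ⅛ab + 16/5a - ¼b³ + 3/2b² - 9/8b.
  reduce S modulo (f_1, f_2, f_3, h_4, h_5):
  remainder 9/20b² - 10537/810b + 18158/405 ≠ 0; add h_6 = 9/20b² - 10537/810b + 18158/405 to the basis.

S(f_1,h_4): lcm = ab. S = a - 40/27b² + 205/27b - 17/3.
  reduce S modulo (f_1, f_2, f_3, h_4, h_5, h_6):
  remainder -722675/19683b + 2890700/19683 ≠ 0; add h_7 = -722675/19683b + 2890700/19683 to the basis.

The other S-polynomials (S(f_2,h_4), S(f_3,h_4), S(f_1,h_5), S(f_2,h_5), S(f_3,h_5), S(h_4,h_5), S(f_1,h_6), S(f_2,h_6), S(f_3,h_6), S(h_4,h_6), S(h_5,h_6), S(f_1,h_7), S(f_2,h_7), S(f_3,h_7), S(h_4,h_7), S(h_5,h_7), S(h_6,h_7)) all reduce to 0 modulo the current basis, so we have a Gröbner basis.
Inter-reduce: drop elements whose leading term is divisible by another's, tail-reduce, and make monic.
Reduced Gröbner basis: {a + 1, b - 4}.

Elimination: the polynomial b - 4 lies in the elimination ideal for b, so b ∈ {4}. For each such b, the remaining basis elements (now univariate) give the rest of the solution.
  b = 4: the earlier basis element becomes a + 1 = 0, giving a = -1 — point (-1, 4).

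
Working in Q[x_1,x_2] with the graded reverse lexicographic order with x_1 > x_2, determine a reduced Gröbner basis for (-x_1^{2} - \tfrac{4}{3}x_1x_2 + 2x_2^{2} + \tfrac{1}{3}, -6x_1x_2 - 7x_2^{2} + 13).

G = {x_2^{3} - \tfrac{78}{79}x_1 - \tfrac{1}{79}x_2, x_1^{2} - \tfrac{32}{9}x_2^{2} + \tfrac{23}{9}, x_1x_2 + \tfrac{7}{6}x_2^{2} - \tfrac{13}{6}}

f_1 = -x_1^{2} - \tfrac{4}{3}x_1x_2 + 2x_2^{2} + \tfrac{1}{3}, LT = x_1^{2}.
f_2 = -6x_1x_2 - 7x_2^{2} + 13, LT = x_1x_2.

S(f_1,f_2): lcm = x_1^{2}x_2. S = \tfrac{1}{6}x_1x_2^{2} - 2x_2^{3} + \tfrac{13}{6}x_1 - \tfrac{1}{3}x_2.
  leading term x_1x_2^{2}: subtract (-\tfrac{1}{36}x_2)·f_2 from \tfrac{1}{6}x_1x_2^{2} - 2x_2^{3} + \tfrac{13}{6}x_1 - \tfrac{1}{3}x_2 → -\tfrac{79}{36}x_2^{3} + \tfrac{13}{6}x_1 + \tfrac{1}{36}x_2
  leading term x_2^{3}: no divisor's leading term divides it; move -\tfrac{79}{36}x_2^{3} to the remainder.
  leading term x_1: no divisor's leading term divides it; move \tfrac{13}{6}x_1 to the remainder.
  leading term x_2: no divisor's leading term divides it; move \tfrac{1}{36}x_2 to the remainder.
  remainder -\tfrac{79}{36}x_2^{3} + \tfrac{13}{6}x_1 + \tfrac{1}{36}x_2 ≠ 0; add g_3 = -\tfrac{79}{36}x_2^{3} + \tfrac{13}{6}x_1 + \tfrac{1}{36}x_2 to the basis.

The other S-polynomials (S(f_1,g_3), S(f_2,g_3)) all reduce to 0 modulo the current basis, so we have a Gröbner basis.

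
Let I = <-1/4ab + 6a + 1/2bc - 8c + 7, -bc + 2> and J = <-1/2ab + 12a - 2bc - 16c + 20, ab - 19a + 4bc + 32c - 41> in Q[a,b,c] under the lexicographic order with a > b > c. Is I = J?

No, the ideals differ.

For a fixed monomial order, each ideal has a unique reduced Gröbner basis; comparing bases decides equality.
Buchberger on the first generating set:
f_1 = -1/4ab + 6a + 1/2bc - 8c + 7, LT = ab.
f_2 = -bc + 2, LT = bc.

S(f_1,f_2): lcm = abc. S = -24ac + 2a - 2bc^2 + 32c^2 - 28c.
  leading term ac: no divisor's leading term divides it; move -24ac to the remainder.
  leading term a: no divisor's leading term divides it; move 2a to the remainder.
  leading term bc^2: subtract (2c)·f_2 from -2bc^2 + 32c^2 - 28c → 32c^2 - 32c
  leading term c^2: no divisor's leading term divides it; move 32c^2 to the remainder.
  leading term c: no divisor's leading term divides it; move -32c to the remainder.
  remainder -24ac + 2a + 32c^2 - 32c ≠ 0; add g_3 = -24ac + 2a + 32c^2 - 32c to the basis.

The other S-polynomials (S(f_1,g_3), S(f_2,g_3)) all reduce to 0 modulo the current basis, so we have a Gröbner basis.
Inter-reduce: drop elements whose leading term is divisible by another's, tail-reduce, and make monic.
Reduced Gröbner basis: {ab - 24a + 32c - 32, ac - 1/12a - 4/3c^2 + 4/3c, bc - 2}.

Buchberger on the second generating set:
h_1 = -1/2ab + 12a - 2bc - 16c + 20, LT = ab.
h_2 = ab - 19a + 4bc + 32c - 41, LT = ab.

S(h_1,h_2): lcm = ab. S = -5a + 1.
  leading term a: no divisor's leading term divides it; move -5a to the remainder.
  leading term 1: no divisor's leading term divides it; move 1 to the remainder.
  remainder -5a + 1 ≠ 0; add k_3 = -5a + 1 to the basis.

S(h_1,k_3): lcm = ab. S = -24a + 4bc + 1/5b + 32c - 40.
  leading term a: subtract (24/5)·k_3 from -24a + 4bc + 1/5b + 32c - 40 → 4bc + 1/5b + 32c - 224/5
  leading term bc: no divisor's leading term divides it; move 4bc to the remainder.
  leading term b: no divisor's leading term divides it; move 1/5b to the remainder.
  leading term c: no divisor's leading term divides it; move 32c to the remainder.
  leading term 1: no divisor's leading term divides it; move -224/5 to the remainder.
  remainder 4bc + 1/5b + 32c - 224/5 ≠ 0; add k_4 = 4bc + 1/5b + 32c - 224/5 to the basis.

The other S-polynomials (S(h_2,k_3), S(h_1,k_4), S(h_2,k_4), S(k_3,k_4)) all reduce to 0 modulo the current basis, so we have a Gröbner basis.
Inter-reduce: drop elements whose leading term is divisible by another's, tail-reduce, and make monic.
Reduced Gröbner basis: {a - 1/5, bc + 1/20b + 8c - 56/5}.

The bases are distinct; the ideals are different.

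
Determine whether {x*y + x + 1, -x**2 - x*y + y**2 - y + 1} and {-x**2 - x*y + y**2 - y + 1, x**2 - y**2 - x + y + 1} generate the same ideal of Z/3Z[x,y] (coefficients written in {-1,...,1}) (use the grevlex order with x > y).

Two ideals are equal iff their reduced Gröbner bases coincide (the reduced basis is unique for a fixed ordering).
Buchberger on the first generating set:
f_1 = x*y + x + 1, LT = x*y.
f_2 = -x**2 - x*y + y**2 - y + 1, LT = x**2.

S(f_1,f_2): lcm = x**2*y. S = -x*y**2 + y**3 + x**2 - y**2 + x + y.
  reduce S modulo (f_1, f_2):
  remainder y**3 + x + y + 1 ≠ 0; add g_3 = y**3 + x + y + 1 to the basis.

The other S-polynomials (S(f_1,g_3), S(f_2,g_3)) all reduce to 0 modulo the current basis, so we have a Gröbner basis.
Inter-reduce: drop elements whose leading term is divisible by another's, tail-reduce, and make monic.
Reduced Gröbner basis: {y**3 + x + y + 1, x**2 - y**2 - x + y + 1, x*y + x + 1}.

Buchberger on the second generating set:
h_1 = -x**2 - x*y + y**2 - y + 1, LT = x**2.
h_2 = x**2 - y**2 - x + y + 1, LT = x**2.

S(h_1,h_2): lcm = x**2. S = x*y + x + 1.
  reduce S modulo (h_1, h_2):
  remainder x*y + x + 1 ≠ 0; add k_3 = x*y + x + 1 to the basis.

S(h_1,k_3): lcm = x**2*y. S = x*y**2 - y**3 - x**2 + y**2 - x - y.
  reduce S modulo (h_1, h_2, k_3):
  remainder -y**3 - x - y - 1 ≠ 0; add k_4 = -y**3 - x - y - 1 to the basis.

The other S-polynomials (S(h_2,k_3), S(h_1,k_4), S(h_2,k_4), S(k_3,k_4)) all reduce to 0 modulo the current basis, so we have a Gröbner basis.
Inter-reduce: drop elements whose leading term is divisible by another's, tail-reduce, and make monic.
Reduced Gröbner basis: {y**3 + x + y + 1, x**2 - y**2 - x + y + 1, x*y + x + 1}.

Same reduced basis, so the two generating sets span the same ideal.

Yes, the ideals are equal.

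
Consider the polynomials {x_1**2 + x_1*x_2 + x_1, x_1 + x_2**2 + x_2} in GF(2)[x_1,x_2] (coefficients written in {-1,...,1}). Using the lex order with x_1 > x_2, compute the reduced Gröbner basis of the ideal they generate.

G = {x_1 + x_2**2 + x_2, x_2**4 + x_2**3 + x_2**2 + x_2}

f_1 = x_1**2 + x_1*x_2 + x_1, LT = x_1**2.
f_2 = x_1 + x_2**2 + x_2, LT = x_1.

S(f_1,f_2): lcm = x_1**2. S = x_1*x_2**2 + x_1.
  leading term x_1*x_2**2: subtract (x_2**2)·f_2 from x_1*x_2**2 + x_1 → x_1 + x_2**4 + x_2**3
  leading term x_1: subtract (1)·f_2 from x_1 + x_2**4 + x_2**3 → x_2**4 + x_2**3 + x_2**2 + x_2
  leading term x_2**4: no divisor's leading term divides it; move x_2**4 to the remainder.
  leading term x_2**3: no divisor's leading term divides it; move x_2**3 to the remainder.
  leading term x_2**2: no divisor's leading term divides it; move x_2**2 to the remainder.
  leading term x_2: no divisor's leading term divides it; move x_2 to the remainder.
  remainder x_2**4 + x_2**3 + x_2**2 + x_2 ≠ 0; add g_3 = x_2**4 + x_2**3 + x_2**2 + x_2 to the basis.

The other S-polynomials (S(f_1,g_3), S(f_2,g_3)) all reduce to 0 modulo the current basis, so we have a Gröbner basis.
Inter-reduce: drop elements whose leading term is divisible by another's, tail-reduce, and make monic.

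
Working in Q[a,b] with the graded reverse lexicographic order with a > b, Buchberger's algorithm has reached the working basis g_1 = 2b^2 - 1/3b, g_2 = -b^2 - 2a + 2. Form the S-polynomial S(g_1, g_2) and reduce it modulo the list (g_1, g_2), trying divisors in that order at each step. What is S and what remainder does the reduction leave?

lcm(LM(g_1), LM(g_2)) = b^2.
S = (lcm/LT(g_1))·g_1 − (lcm/LT(g_2))·g_2 = -2a - 1/6b + 2.
Reduce S modulo (g_1, g_2) in that order:
  leading term a: no divisor's leading term divides it; move -2a to the remainder.
  leading term b: no divisor's leading term divides it; move -1/6b to the remainder.
  leading term 1: no divisor's leading term divides it; move 2 to the remainder.
The remainder -2a - 1/6b + 2 is nonzero, so it would be added as the next basis element.

S(g_1, g_2) = -2a - 1/6b + 2; remainder on division = -2a - 1/6b + 2.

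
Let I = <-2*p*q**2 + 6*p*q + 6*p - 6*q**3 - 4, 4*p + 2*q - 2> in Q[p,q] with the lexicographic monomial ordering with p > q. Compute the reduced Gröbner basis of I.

f_1 = -2*p*q**2 + 6*p*q + 6*p - 6*q**3 - 4, LT = p*q**2.
f_2 = 4*p + 2*q - 2, LT = p.

S(f_1,f_2): lcm = p*q**2. S = -3*p*q - 3*p + 5/2*q**3 + 1/2*q**2 + 2.
  leading term p*q: subtract (-3/4*q)·f_2 from -3*p*q - 3*p + 5/2*q**3 + 1/2*q**2 + 2 → -3*p + 5/2*q**3 + 2*q**2 - 3/2*q + 2
  leading term p: subtract (-3/4)·f_2 from -3*p + 5/2*q**3 + 2*q**2 - 3/2*q + 2 → 5/2*q**3 + 2*q**2 + 1/2
  leading term q**3: no divisor's leading term divides it; move 5/2*q**3 to the remainder.
  leading term q**2: no divisor's leading term divides it; move 2*q**2 to the remainder.
  leading term 1: no divisor's leading term divides it; move 1/2 to the remainder.
  remainder 5/2*q**3 + 2*q**2 + 1/2 ≠ 0; add g_3 = 5/2*q**3 + 2*q**2 + 1/2 to the basis.

S(f_1,g_3): lcm = p*q**3. S = -19/5*p*q**2 - 3*p*q - 1/5*p + 3*q**4 + 2*q.
  leading term p*q**2: subtract (19/10)·f_1 from -19/5*p*q**2 - 3*p*q - 1/5*p + 3*q**4 + 2*q → -72/5*p*q - 58/5*p + 3*q**4 + 57/5*q**3 + 2*q + 38/5
  leading term p*q: subtract (-18/5*q)·f_2 from -72/5*p*q - 58/5*p + 3*q**4 + 57/5*q**3 + 2*q + 38/5 → -58/5*p + 3*q**4 + 57/5*q**3 + 36/5*q**2 - 26/5*q + 38/5
  leading term p: subtract (-29/10)·f_2 from -58/5*p + 3*q**4 + 57/5*q**3 + 36/5*q**2 - 26/5*q + 38/5 → 3*q**4 + 57/5*q**3 + 36/5*q**2 + 3/5*q + 9/5
  leading term q**4: subtract (6/5*q)·g_3 from 3*q**4 + 57/5*q**3 + 36/5*q**2 + 3/5*q + 9/5 → 9*q**3 + 36/5*q**2 + 9/5
  leading term q**3: subtract (18/5)·g_3 from 9*q**3 + 36/5*q**2 + 9/5 → 0
  remainder 0.

S(f_2,g_3): leading monomials are coprime, so the S-polynomial reduces to 0 (Buchberger's first criterion).
Every S-polynomial of the final basis reduces to 0, so we have a Gröbner basis.
Inter-reduce: drop elements whose leading term is divisible by another's, tail-reduce, and make monic.

G = {p + 1/2*q - 1/2, q**3 + 4/5*q**2 + 1/5}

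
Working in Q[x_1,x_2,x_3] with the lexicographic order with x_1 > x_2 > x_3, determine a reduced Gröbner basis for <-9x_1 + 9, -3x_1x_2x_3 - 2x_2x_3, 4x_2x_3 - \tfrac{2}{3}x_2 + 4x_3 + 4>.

G = {x_1 - 1, x_2 - 6x_3 - 6, x_3^{2} + x_3}

f_1 = -9x_1 + 9, LT = x_1.
f_2 = -3x_1x_2x_3 - 2x_2x_3, LT = x_1x_2x_3.
f_3 = 4x_2x_3 - \tfrac{2}{3}x_2 + 4x_3 + 4, LT = x_2x_3.

S(f_1,f_2): lcm = x_1x_2x_3. S = -\tfrac{5}{3}x_2x_3.
  leading term x_2x_3: subtract (-\tfrac{5}{12})·f_3 from -\tfrac{5}{3}x_2x_3 → -\tfrac{5}{18}x_2 + \tfrac{5}{3}x_3 + \tfrac{5}{3}
  leading term x_2: no divisor's leading term divides it; move -\tfrac{5}{18}x_2 to the remainder.
  leading term x_3: no divisor's leading term divides it; move \tfrac{5}{3}x_3 to the remainder.
  leading term 1: no divisor's leading term divides it; move \tfrac{5}{3} to the remainder.
  remainder -\tfrac{5}{18}x_2 + \tfrac{5}{3}x_3 + \tfrac{5}{3} ≠ 0; add g_4 = -\tfrac{5}{18}x_2 + \tfrac{5}{3}x_3 + \tfrac{5}{3} to the basis.

S(f_2,g_4): lcm = x_1x_2x_3. S = 6x_1x_3^{2} + 6x_1x_3 + \tfrac{2}{3}x_2x_3.
  leading term x_1x_3^{2}: subtract (-\tfrac{2}{3}x_3^{2})·f_1 from 6x_1x_3^{2} + 6x_1x_3 + \tfrac{2}{3}x_2x_3 → 6x_1x_3 + \tfrac{2}{3}x_2x_3 + 6x_3^{2}
  leading term x_1x_3: subtract (-\tfrac{2}{3}x_3)·f_1 from 6x_1x_3 + \tfrac{2}{3}x_2x_3 + 6x_3^{2} → \tfrac{2}{3}x_2x_3 + 6x_3^{2} + 6x_3
  leading term x_2x_3: subtract (\tfrac{1}{6})·f_3 from \tfrac{2}{3}x_2x_3 + 6x_3^{2} + 6x_3 → \tfrac{1}{9}x_2 + 6x_3^{2} + \tfrac{16}{3}x_3 - \tfrac{2}{3}
  leading term x_2: subtract (-\tfrac{2}{5})·g_4 from \tfrac{1}{9}x_2 + 6x_3^{2} + \tfrac{16}{3}x_3 - \tfrac{2}{3} → 6x_3^{2} + 6x_3
  leading term x_3^{2}: no divisor's leading term divides it; move 6x_3^{2} to the remainder.
  leading term x_3: no divisor's leading term divides it; move 6x_3 to the remainder.
  remainder 6x_3^{2} + 6x_3 ≠ 0; add g_5 = 6x_3^{2} + 6x_3 to the basis.

The other S-polynomials (S(f_1,f_3), S(f_2,f_3), S(f_1,g_4), S(f_3,g_4), S(f_1,g_5), S(f_2,g_5), S(f_3,g_5), S(g_4,g_5)) all reduce to 0 modulo the current basis, so we have a Gröbner basis.
Inter-reduce: drop elements whose leading term is divisible by another's, tail-reduce, and make monic.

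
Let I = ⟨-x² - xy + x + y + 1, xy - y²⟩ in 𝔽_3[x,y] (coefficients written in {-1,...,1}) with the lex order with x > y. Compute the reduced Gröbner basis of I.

f_1 = -x² - xy + x + y + 1, LT = x².
f_2 = xy - y², LT = xy.

S(f_1,f_2): lcm = x²y. S = -xy² - xy - y² - y.
  reduce S modulo (f_1, f_2):
  remainder -y³ + y² - y ≠ 0; add g_3 = -y³ + y² - y to the basis.

The other S-polynomials (S(f_1,g_3), S(f_2,g_3)) all reduce to 0 modulo the current basis, so we have a Gröbner basis.

G = {x² - x + y² - y - 1, xy - y², y³ - y² + y}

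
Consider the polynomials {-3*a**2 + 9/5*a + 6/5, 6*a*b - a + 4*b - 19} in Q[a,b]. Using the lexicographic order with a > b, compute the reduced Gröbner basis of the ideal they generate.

f_1 = -3*a**2 + 9/5*a + 6/5, LT = a**2.
f_2 = 6*a*b - a + 4*b - 19, LT = a*b.

S(f_1,f_2): lcm = a**2*b. S = 1/6*a**2 - 19/15*a*b + 19/6*a - 2/5*b.
  leading term a**2: subtract (-1/18)·f_1 from 1/6*a**2 - 19/15*a*b + 19/6*a - 2/5*b → -19/15*a*b + 49/15*a - 2/5*b + 1/15
  leading term a*b: subtract (-19/90)·f_2 from -19/15*a*b + 49/15*a - 2/5*b + 1/15 → 55/18*a + 4/9*b - 71/18
  leading term a: no divisor's leading term divides it; move 55/18*a to the remainder.
  leading term b: no divisor's leading term divides it; move 4/9*b to the remainder.
  leading term 1: no divisor's leading term divides it; move -71/18 to the remainder.
  remainder 55/18*a + 4/9*b - 71/18 ≠ 0; add g_3 = 55/18*a + 4/9*b - 71/18 to the basis.

S(f_2,g_3): lcm = a*b. S = -1/6*a - 8/55*b**2 + 323/165*b - 19/6.
  leading term a: subtract (-3/55)·g_3 from -1/6*a - 8/55*b**2 + 323/165*b - 19/6 → -8/55*b**2 + 109/55*b - 186/55
  leading term b**2: no divisor's leading term divides it; move -8/55*b**2 to the remainder.
  leading term b: no divisor's leading term divides it; move 109/55*b to the remainder.
  leading term 1: no divisor's leading term divides it; move -186/55 to the remainder.
  remainder -8/55*b**2 + 109/55*b - 186/55 ≠ 0; add g_4 = -8/55*b**2 + 109/55*b - 186/55 to the basis.

The other S-polynomials (S(f_1,g_3), S(f_1,g_4), S(f_2,g_4), S(g_3,g_4)) all reduce to 0 modulo the current basis, so we have a Gröbner basis.
Inter-reduce: drop elements whose leading term is divisible by another's, tail-reduce, and make monic.

G = {a + 8/55*b - 71/55, b**2 - 109/8*b + 93/4}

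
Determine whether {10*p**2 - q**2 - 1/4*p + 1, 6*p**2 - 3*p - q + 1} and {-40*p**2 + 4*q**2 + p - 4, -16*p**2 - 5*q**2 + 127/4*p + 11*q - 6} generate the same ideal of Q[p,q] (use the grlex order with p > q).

Since reduced Gröbner bases are canonical representatives of ideals under a given ordering, it suffices to compute and compare them.
Buchberger on the first generating set:
f_1 = 10*p**2 - q**2 - 1/4*p + 1, LT = p**2.
f_2 = 6*p**2 - 3*p - q + 1, LT = p**2.

S(f_1,f_2): lcm = p**2. S = -1/10*q**2 + 19/40*p + 1/6*q - 1/15.
  leading term q**2: no divisor's leading term divides it; move -1/10*q**2 to the remainder.
  leading term p: no divisor's leading term divides it; move 19/40*p to the remainder.
  leading term q: no divisor's leading term divides it; move 1/6*q to the remainder.
  leading term 1: no divisor's leading term divides it; move -1/15 to the remainder.
  remainder -1/10*q**2 + 19/40*p + 1/6*q - 1/15 ≠ 0; add g_3 = -1/10*q**2 + 19/40*p + 1/6*q - 1/15 to the basis.

The other S-polynomials (S(f_1,g_3), S(f_2,g_3)) all reduce to 0 modulo the current basis, so we have a Gröbner basis.
Inter-reduce: drop elements whose leading term is divisible by another's, tail-reduce, and make monic.
Reduced Gröbner basis: {p**2 - 1/2*p - 1/6*q + 1/6, q**2 - 19/4*p - 5/3*q + 2/3}.

Buchberger on the second generating set:
h_1 = -40*p**2 + 4*q**2 + p - 4, LT = p**2.
h_2 = -16*p**2 - 5*q**2 + 127/4*p + 11*q - 6, LT = p**2.

S(h_1,h_2): lcm = p**2. S = -33/80*q**2 + 627/320*p + 11/16*q - 11/40.
  leading term q**2: no divisor's leading term divides it; move -33/80*q**2 to the remainder.
  leading term p: no divisor's leading term divides it; move 627/320*p to the remainder.
  leading term q: no divisor's leading term divides it; move 11/16*q to the remainder.
  leading term 1: no divisor's leading term divides it; move -11/40 to the remainder.
  remainder -33/80*q**2 + 627/320*p + 11/16*q - 11/40 ≠ 0; add k_3 = -33/80*q**2 + 627/320*p + 11/16*q - 11/40 to the basis.

The other S-polynomials (S(h_1,k_3), S(h_2,k_3)) all reduce to 0 modulo the current basis, so we have a Gröbner basis.
Inter-reduce: drop elements whose leading term is divisible by another's, tail-reduce, and make monic.
Reduced Gröbner basis: {p**2 - 1/2*p - 1/6*q + 1/6, q**2 - 19/4*p - 5/3*q + 2/3}.

Same reduced basis, so the two generating sets span the same ideal.

Yes, the ideals are equal.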